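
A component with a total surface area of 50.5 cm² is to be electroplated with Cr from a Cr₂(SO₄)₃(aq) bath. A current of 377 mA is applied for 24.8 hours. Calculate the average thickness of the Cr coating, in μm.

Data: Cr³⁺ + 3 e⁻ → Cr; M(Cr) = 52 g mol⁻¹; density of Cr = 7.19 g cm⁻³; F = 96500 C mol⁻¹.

167 μm

Q = I·t = 0.3770 × 89280 = 33660 C; n(e⁻) = 0.3488 mol.
n(Cr) = n(e⁻)/3 = 0.1163 mol, so m = 0.1163 × 52 = 6.046 g.
Volume = m/ρ = 6.046 / 7.19 = 0.8409 cm³.
Thickness = V/A = 0.8409 / 50.5 = 0.0167 cm = 167 μm.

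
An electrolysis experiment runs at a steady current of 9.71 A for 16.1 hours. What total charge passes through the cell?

Q = I·t = 9.710 A × 57960 s = 5.63 × 10⁵ C.

5.63 × 10⁵ C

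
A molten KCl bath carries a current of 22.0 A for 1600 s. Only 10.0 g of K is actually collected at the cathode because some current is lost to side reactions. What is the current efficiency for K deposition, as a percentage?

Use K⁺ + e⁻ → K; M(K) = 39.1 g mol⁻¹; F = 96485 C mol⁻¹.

Q = I·t = 22.00 × 1600.0 = 35200 C; n(e⁻) = 35200/96485 = 0.3648 mol.
Theoretical n(K) = n(e⁻)/1 = 0.3648 mol, i.e. m_theo = 0.3648 × 39.1 = 14.26 g.
Efficiency = m_actual / m_theo = 10.0 / 14.26 = 70.1 %.

70.1 %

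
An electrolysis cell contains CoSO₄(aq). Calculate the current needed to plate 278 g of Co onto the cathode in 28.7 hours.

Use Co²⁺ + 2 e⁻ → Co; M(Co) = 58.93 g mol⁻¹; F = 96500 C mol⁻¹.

8.81 A

n(Co) = 278 / 58.93 = 4.717 mol.
n(e⁻) = 2 × 4.717 = 9.435 mol.
Q = n(e⁻)·F = 9.435 × 96500 = 910500 C.
I = Q/t = 910500 / 103320 s = 8.81 A.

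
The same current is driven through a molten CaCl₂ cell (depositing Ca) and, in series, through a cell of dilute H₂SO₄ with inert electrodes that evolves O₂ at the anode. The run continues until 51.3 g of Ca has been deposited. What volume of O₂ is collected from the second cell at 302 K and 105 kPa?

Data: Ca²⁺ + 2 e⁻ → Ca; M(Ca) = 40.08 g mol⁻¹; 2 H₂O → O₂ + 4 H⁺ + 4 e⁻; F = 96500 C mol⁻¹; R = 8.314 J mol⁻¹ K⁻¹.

n(Ca) = 51.3 / 40.08 = 1.280 mol, so n(e⁻) = 2 × 1.280 = 2.560 mol.
The cells are in series, so the same 2.560 mol of electrons passes through the second cell.
2 H₂O → O₂ + 4 H⁺ + 4 e⁻ — 4 mol e⁻ per mol O₂, so n(O₂) = 2.560/4 = 0.6400 mol.
V = nRT/P = (0.6400 × 8.314 × 302) / (105 × 10³) = 0.0153 m³ = 15.3 L.

15.3 L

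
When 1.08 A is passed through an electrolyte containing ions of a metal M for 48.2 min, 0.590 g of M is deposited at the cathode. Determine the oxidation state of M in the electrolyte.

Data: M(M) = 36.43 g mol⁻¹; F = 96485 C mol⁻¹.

+2

Q = I·t = 1.080 A × 2892.0 s = 3123 C, so n(e⁻) = 3123/96485 = 0.03237 mol.
n(M) deposited = 0.590 / 36.43 = 0.01620 mol.
Electrons per atom = n(e⁻)/n(M) = 0.03237 / 0.01620 = 2.00 ≈ 2, so the ion is M²⁺.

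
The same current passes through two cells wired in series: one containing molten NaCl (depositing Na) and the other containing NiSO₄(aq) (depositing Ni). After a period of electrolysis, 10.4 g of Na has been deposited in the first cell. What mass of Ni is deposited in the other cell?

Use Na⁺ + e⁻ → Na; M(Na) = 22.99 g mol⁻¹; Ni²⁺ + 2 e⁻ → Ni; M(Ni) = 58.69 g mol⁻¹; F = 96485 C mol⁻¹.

13.3 g

n(Na) = 10.4 / 22.99 = 0.4524 mol.
Since Na⁺ + e⁻ → Na, n(e⁻) passed = 1 × 0.4524 = 0.4524 mol.
Cells in series carry the same charge, so the same 0.4524 mol of electrons passes through cell 2.
Ni²⁺ + 2 e⁻ → Ni, so n(Ni) = 0.4524 / 2 = 0.2262 mol.
m(Ni) = 0.2262 × 58.69 = 13.3 g.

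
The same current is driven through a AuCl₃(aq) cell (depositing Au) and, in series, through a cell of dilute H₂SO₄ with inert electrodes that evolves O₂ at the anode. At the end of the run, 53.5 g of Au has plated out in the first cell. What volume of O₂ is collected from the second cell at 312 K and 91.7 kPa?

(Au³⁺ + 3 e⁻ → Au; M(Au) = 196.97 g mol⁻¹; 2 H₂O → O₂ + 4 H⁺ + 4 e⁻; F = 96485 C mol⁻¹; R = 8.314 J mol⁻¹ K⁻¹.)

5.76 L

n(Au) = 53.5 / 196.97 = 0.2716 mol, so n(e⁻) = 3 × 0.2716 = 0.8148 mol.
The cells are in series, so the same 0.8148 mol of electrons passes through the second cell.
2 H₂O → O₂ + 4 H⁺ + 4 e⁻ — 4 mol e⁻ per mol O₂, so n(O₂) = 0.8148/4 = 0.2037 mol.
V = nRT/P = (0.2037 × 8.314 × 312) / (91.7 × 10³) = 0.00576 m³ = 5.76 L.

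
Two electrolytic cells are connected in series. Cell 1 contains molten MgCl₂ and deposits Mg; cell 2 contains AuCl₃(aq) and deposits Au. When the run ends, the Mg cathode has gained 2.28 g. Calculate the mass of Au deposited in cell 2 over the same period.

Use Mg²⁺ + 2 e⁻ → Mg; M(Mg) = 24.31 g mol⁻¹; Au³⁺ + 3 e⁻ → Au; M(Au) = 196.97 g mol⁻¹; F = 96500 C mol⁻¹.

n(Mg) = 2.28 / 24.31 = 0.09379 mol.
Since Mg²⁺ + 2 e⁻ → Mg, n(e⁻) passed = 2 × 0.09379 = 0.1876 mol.
Cells in series carry the same charge, so the same 0.1876 mol of electrons passes through cell 2.
Au³⁺ + 3 e⁻ → Au, so n(Au) = 0.1876 / 3 = 0.06253 mol.
m(Au) = 0.06253 × 196.97 = 12.3 g.

12.3 g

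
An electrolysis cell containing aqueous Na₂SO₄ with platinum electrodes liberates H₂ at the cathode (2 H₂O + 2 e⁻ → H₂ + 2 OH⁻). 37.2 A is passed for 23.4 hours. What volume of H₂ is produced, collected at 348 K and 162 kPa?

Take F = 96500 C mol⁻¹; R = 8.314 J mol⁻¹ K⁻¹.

Q = I·t = 37.20 A × 84240 s = 3134000 C.
n(e⁻) = Q/F = 3134000 / 96500 = 32.47 mol.
2 electrons are transferred per H₂ molecule, so n(H₂) = 32.47 / 2 = 16.24 mol.
V = nRT/P = (16.24 × 8.314 × 348) / (162 × 10³ Pa) = 0.290 m³ = 290 L.

290 L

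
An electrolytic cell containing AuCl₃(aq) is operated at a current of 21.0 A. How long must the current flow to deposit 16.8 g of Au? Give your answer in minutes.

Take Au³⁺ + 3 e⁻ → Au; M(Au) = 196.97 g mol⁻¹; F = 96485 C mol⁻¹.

19.6 min

n(Au) = m/M = 16.8 / 196.97 = 0.08529 mol.
Each Au atom requires 3 electrons, so n(e⁻) = 3 × 0.08529 = 0.2559 mol.
Q = n(e⁻)·F = 0.2559 × 96485 = 24690 C.
t = Q/I = 24690 / 21.00 A = 1176 s = 19.6 min.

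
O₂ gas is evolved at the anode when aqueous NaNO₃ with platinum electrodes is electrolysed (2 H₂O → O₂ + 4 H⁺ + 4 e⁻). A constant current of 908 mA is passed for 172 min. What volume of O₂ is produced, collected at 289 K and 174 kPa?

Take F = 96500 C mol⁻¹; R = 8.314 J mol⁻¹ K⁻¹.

Q = I·t = 0.9080 A × 10320 s = 9371 C.
n(e⁻) = Q/F = 9371 / 96500 = 0.09710 mol.
4 electrons are transferred per O₂ molecule, so n(O₂) = 0.09710 / 4 = 0.02428 mol.
V = nRT/P = (0.02428 × 8.314 × 289) / (174 × 10³ Pa) = 3.35 × 10⁻⁴ m³ = 0.335 L.

0.335 L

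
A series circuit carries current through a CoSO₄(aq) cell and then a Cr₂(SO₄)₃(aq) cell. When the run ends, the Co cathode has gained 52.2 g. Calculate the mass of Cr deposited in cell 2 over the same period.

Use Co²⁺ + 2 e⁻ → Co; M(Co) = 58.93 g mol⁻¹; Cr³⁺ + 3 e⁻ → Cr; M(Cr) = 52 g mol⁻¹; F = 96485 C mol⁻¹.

n(Co) = 52.2 / 58.93 = 0.8858 mol.
Since Co²⁺ + 2 e⁻ → Co, n(e⁻) passed = 2 × 0.8858 = 1.772 mol.
Cells in series carry the same charge, so the same 1.772 mol of electrons passes through cell 2.
Cr³⁺ + 3 e⁻ → Cr, so n(Cr) = 1.772 / 3 = 0.5905 mol.
m(Cr) = 0.5905 × 52 = 30.7 g.

30.7 g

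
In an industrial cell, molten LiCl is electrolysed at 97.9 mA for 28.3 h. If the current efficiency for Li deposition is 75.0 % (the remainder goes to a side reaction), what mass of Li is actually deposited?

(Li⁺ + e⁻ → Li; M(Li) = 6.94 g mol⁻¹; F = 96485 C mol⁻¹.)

Q = I·t = 0.09790 × 101880 = 9974 C.
n(e⁻) = 9974/96485 = 0.1034 mol; theoretically n(Li) = 0.1034/1 = 0.1034 mol, m_theo = 0.7174 g.
At 75.0 % efficiency, m_actual = 0.750 × 0.7174 = 0.538 g.

0.538 g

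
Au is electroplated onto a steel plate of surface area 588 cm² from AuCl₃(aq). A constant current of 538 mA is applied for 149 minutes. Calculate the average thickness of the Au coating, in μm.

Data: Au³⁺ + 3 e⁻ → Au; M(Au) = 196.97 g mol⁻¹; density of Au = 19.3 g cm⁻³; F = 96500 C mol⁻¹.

Q = I·t = 0.5380 × 8940.0 = 4810 C; n(e⁻) = 0.04984 mol.
n(Au) = n(e⁻)/3 = 0.01661 mol, so m = 0.01661 × 196.97 = 3.272 g.
Volume = m/ρ = 3.272 / 19.3 = 0.1696 cm³.
Thickness = V/A = 0.1696 / 588 = 2.88 × 10⁻⁴ cm = 2.88 μm.

2.88 μm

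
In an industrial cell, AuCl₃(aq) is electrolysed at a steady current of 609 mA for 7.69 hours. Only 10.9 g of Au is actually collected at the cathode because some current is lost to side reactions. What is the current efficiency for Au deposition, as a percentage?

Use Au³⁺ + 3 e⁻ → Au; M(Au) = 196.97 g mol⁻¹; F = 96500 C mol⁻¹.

Q = I·t = 0.6090 × 27684 = 16860 C; n(e⁻) = 16860/96500 = 0.1747 mol.
Theoretical n(Au) = n(e⁻)/3 = 0.05824 mol, i.e. m_theo = 0.05824 × 196.97 = 11.47 g.
Efficiency = m_actual / m_theo = 10.9 / 11.47 = 95.0 %.

95.0 %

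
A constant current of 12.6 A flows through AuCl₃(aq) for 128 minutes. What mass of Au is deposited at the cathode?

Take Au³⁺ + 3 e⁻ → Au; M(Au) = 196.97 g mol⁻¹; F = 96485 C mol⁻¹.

65.8 g

Q = I·t = 12.60 A × 7680.0 s = 96770 C.
n(e⁻) = Q/F = 96770 / 96485 = 1.003 mol.
Au³⁺ + 3 e⁻ → Au, so n(Au) = n(e⁻)/3 = 0.3343 mol.
m = n·M = 0.3343 × 196.97 = 65.8 g.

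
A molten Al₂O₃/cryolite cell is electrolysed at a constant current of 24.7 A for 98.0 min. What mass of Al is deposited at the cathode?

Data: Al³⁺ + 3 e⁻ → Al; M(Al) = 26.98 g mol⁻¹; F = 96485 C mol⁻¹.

Q = I·t = 24.70 A × 5880.0 s = 145200 C.
n(e⁻) = Q/F = 145200 / 96485 = 1.505 mol.
Al³⁺ + 3 e⁻ → Al, so n(Al) = n(e⁻)/3 = 0.5018 mol.
m = n·M = 0.5018 × 26.98 = 13.5 g.

13.5 g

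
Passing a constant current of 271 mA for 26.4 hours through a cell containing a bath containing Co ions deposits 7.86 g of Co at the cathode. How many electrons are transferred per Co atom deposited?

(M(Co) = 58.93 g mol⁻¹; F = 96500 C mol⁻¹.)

Q = I·t = 0.2710 A × 95040 s = 25760 C, so n(e⁻) = 25760/96500 = 0.2669 mol.
n(Co) deposited = 7.86 / 58.93 = 0.1334 mol.
Electrons per atom = n(e⁻)/n(Co) = 0.2669 / 0.1334 = 2.00 ≈ 2, so the ion is Co²⁺.

2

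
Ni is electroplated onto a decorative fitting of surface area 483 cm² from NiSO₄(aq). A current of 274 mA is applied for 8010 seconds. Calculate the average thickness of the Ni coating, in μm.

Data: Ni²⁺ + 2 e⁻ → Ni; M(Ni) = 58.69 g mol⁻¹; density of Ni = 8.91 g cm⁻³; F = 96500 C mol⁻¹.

1.55 μm

Q = I·t = 0.2740 × 8010.0 = 2195 C; n(e⁻) = 0.02274 mol.
n(Ni) = n(e⁻)/2 = 0.01137 mol, so m = 0.01137 × 58.69 = 0.6674 g.
Volume = m/ρ = 0.6674 / 8.91 = 0.07491 cm³.
Thickness = V/A = 0.07491 / 483 = 1.55 × 10⁻⁴ cm = 1.55 μm.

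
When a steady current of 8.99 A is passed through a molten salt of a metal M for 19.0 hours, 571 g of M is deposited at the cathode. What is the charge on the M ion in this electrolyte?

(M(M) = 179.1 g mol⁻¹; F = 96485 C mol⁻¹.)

Q = I·t = 8.990 A × 68400 s = 614900 C, so n(e⁻) = 614900/96485 = 6.373 mol.
n(M) deposited = 571 / 179.1 = 3.188 mol.
Electrons per atom = n(e⁻)/n(M) = 6.373 / 3.188 = 2.00 ≈ 2, so the ion is M²⁺.

+2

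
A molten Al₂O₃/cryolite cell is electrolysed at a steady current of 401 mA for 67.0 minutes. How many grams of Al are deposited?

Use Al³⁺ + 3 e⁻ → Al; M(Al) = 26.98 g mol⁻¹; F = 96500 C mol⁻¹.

Q = I·t = 0.4010 A × 4020.0 s = 1612 C.
n(e⁻) = Q/F = 1612 / 96500 = 0.01670 mol.
Al³⁺ + 3 e⁻ → Al, so n(Al) = n(e⁻)/3 = 0.005568 mol.
m = n·M = 0.005568 × 26.98 = 0.150 g.

0.150 g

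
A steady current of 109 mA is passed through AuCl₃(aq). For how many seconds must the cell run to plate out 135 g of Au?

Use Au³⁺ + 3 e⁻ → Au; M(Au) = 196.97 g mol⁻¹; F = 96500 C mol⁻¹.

n(Au) = m/M = 135 / 196.97 = 0.6854 mol.
Each Au atom requires 3 electrons, so n(e⁻) = 3 × 0.6854 = 2.056 mol.
Q = n(e⁻)·F = 2.056 × 96500 = 198400 C.
t = Q/I = 198400 / 0.1090 A = 1820000 s.

1.82 × 10⁶ s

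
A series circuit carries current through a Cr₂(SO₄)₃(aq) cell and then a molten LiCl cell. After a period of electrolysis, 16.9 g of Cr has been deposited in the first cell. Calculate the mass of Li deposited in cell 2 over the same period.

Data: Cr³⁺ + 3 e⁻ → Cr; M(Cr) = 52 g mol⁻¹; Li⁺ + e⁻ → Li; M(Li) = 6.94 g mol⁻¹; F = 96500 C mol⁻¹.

6.77 g

n(Cr) = 16.9 / 52 = 0.3250 mol.
Since Cr³⁺ + 3 e⁻ → Cr, n(e⁻) passed = 3 × 0.3250 = 0.9750 mol.
Cells in series carry the same charge, so the same 0.9750 mol of electrons passes through cell 2.
Li⁺ + e⁻ → Li, so n(Li) = 0.9750 / 1 = 0.9750 mol.
m(Li) = 0.9750 × 6.94 = 6.77 g.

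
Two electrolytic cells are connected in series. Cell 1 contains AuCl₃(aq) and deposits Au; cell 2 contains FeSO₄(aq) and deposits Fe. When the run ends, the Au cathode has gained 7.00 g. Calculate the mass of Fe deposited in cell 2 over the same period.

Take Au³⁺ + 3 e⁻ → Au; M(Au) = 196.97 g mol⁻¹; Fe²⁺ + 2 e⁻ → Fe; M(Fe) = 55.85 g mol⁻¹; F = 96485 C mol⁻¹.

n(Au) = 7.00 / 196.97 = 0.03554 mol.
Since Au³⁺ + 3 e⁻ → Au, n(e⁻) passed = 3 × 0.03554 = 0.1066 mol.
Cells in series carry the same charge, so the same 0.1066 mol of electrons passes through cell 2.
Fe²⁺ + 2 e⁻ → Fe, so n(Fe) = 0.1066 / 2 = 0.05331 mol.
m(Fe) = 0.05331 × 55.85 = 2.98 g.

2.98 g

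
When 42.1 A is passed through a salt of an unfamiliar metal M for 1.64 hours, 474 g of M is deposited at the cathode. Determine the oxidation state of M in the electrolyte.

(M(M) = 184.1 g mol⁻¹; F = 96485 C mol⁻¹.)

+1

Q = I·t = 42.10 A × 5904.0 s = 248600 C, so n(e⁻) = 248600/96485 = 2.576 mol.
n(M) deposited = 474 / 184.1 = 2.575 mol.
Electrons per atom = n(e⁻)/n(M) = 2.576 / 2.575 = 1.00 ≈ 1, so the ion is M⁺.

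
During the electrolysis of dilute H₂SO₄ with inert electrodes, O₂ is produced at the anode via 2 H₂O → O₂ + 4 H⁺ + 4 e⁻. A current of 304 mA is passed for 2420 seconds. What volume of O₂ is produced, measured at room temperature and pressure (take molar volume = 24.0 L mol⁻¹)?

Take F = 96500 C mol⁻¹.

0.0457 L

Q = I·t = 0.3040 A × 2420.0 s = 735.7 C.
n(e⁻) = Q/F = 735.7 / 96500 = 0.007624 mol.
4 electrons are transferred per O₂ molecule, so n(O₂) = 0.007624 / 4 = 0.001906 mol.
V = n × V_m = 0.001906 × 24.0 = 0.0457 L.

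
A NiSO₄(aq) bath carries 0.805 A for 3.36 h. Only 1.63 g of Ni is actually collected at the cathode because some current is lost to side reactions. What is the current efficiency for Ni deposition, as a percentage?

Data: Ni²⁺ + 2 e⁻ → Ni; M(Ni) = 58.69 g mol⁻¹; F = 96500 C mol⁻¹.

Q = I·t = 0.8050 × 12096 = 9737 C; n(e⁻) = 9737/96500 = 0.1009 mol.
Theoretical n(Ni) = n(e⁻)/2 = 0.05045 mol, i.e. m_theo = 0.05045 × 58.69 = 2.961 g.
Efficiency = m_actual / m_theo = 1.63 / 2.961 = 55.0 %.

55.0 %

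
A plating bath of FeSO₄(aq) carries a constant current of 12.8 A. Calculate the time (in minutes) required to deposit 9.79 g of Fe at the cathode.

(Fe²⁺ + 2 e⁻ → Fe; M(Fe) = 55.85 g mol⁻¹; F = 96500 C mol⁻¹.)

n(Fe) = m/M = 9.79 / 55.85 = 0.1753 mol.
Each Fe atom requires 2 electrons, so n(e⁻) = 2 × 0.1753 = 0.3506 mol.
Q = n(e⁻)·F = 0.3506 × 96500 = 33830 C.
t = Q/I = 33830 / 12.80 A = 2643 s = 44.1 min.

44.1 min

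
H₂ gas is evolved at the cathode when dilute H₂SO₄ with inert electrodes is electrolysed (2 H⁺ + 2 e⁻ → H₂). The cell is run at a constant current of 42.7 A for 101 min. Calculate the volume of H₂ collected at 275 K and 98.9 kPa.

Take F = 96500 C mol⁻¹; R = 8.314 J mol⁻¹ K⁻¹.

Q = I·t = 42.70 A × 6060.0 s = 258800 C.
n(e⁻) = Q/F = 258800 / 96500 = 2.681 mol.
2 electrons are transferred per H₂ molecule, so n(H₂) = 2.681 / 2 = 1.341 mol.
V = nRT/P = (1.341 × 8.314 × 275) / (98.9 × 10³ Pa) = 0.0310 m³ = 31.0 L.

31.0 L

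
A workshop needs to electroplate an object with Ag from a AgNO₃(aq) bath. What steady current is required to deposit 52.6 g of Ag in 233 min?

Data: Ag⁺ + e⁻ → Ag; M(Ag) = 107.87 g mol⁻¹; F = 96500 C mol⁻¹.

3.37 A

n(Ag) = 52.6 / 107.87 = 0.4876 mol.
n(e⁻) = 1 × 0.4876 = 0.4876 mol.
Q = n(e⁻)·F = 0.4876 × 96500 = 47060 C.
I = Q/t = 47060 / 13980 s = 3.37 A.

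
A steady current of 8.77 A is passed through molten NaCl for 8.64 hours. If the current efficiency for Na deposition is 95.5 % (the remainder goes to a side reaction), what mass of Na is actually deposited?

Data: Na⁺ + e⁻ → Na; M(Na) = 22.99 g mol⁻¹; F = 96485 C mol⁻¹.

62.1 g

Q = I·t = 8.770 × 31104 = 272800 C.
n(e⁻) = 272800/96485 = 2.827 mol; theoretically n(Na) = 2.827/1 = 2.827 mol, m_theo = 65.00 g.
At 95.5 % efficiency, m_actual = 0.955 × 65.00 = 62.1 g.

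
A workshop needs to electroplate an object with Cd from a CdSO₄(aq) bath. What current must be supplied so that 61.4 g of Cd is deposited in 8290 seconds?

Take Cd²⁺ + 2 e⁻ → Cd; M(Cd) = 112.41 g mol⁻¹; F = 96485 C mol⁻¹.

n(Cd) = 61.4 / 112.41 = 0.5462 mol.
n(e⁻) = 2 × 0.5462 = 1.092 mol.
Q = n(e⁻)·F = 1.092 × 96485 = 105400 C.
I = Q/t = 105400 / 8290.0 s = 12.7 A.

12.7 A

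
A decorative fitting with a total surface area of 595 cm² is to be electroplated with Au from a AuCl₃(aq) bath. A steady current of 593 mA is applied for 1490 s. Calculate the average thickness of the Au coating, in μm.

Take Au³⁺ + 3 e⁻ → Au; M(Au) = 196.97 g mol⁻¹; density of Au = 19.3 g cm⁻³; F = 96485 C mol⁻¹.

Q = I·t = 0.5930 × 1490.0 = 883.6 C; n(e⁻) = 0.009158 mol.
n(Au) = n(e⁻)/3 = 0.003053 mol, so m = 0.003053 × 196.97 = 0.6013 g.
Volume = m/ρ = 0.6013 / 19.3 = 0.03115 cm³.
Thickness = V/A = 0.03115 / 595 = 5.24 × 10⁻⁵ cm = 0.524 μm.

0.524 μm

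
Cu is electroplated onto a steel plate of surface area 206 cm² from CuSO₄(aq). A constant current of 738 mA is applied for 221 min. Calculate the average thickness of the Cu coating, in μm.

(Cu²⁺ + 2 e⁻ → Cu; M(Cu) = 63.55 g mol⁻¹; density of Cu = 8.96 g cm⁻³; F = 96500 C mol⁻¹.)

Q = I·t = 0.7380 × 13260 = 9786 C; n(e⁻) = 0.1014 mol.
n(Cu) = n(e⁻)/2 = 0.05070 mol, so m = 0.05070 × 63.55 = 3.222 g.
Volume = m/ρ = 3.222 / 8.96 = 0.3596 cm³.
Thickness = V/A = 0.3596 / 206 = 0.00175 cm = 17.5 μm.

17.5 μm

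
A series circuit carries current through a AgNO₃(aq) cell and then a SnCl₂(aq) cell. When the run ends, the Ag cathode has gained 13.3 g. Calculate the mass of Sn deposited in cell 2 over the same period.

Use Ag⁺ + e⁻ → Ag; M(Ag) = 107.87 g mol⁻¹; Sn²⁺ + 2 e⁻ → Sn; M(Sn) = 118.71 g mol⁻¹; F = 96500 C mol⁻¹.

n(Ag) = 13.3 / 107.87 = 0.1233 mol.
Since Ag⁺ + e⁻ → Ag, n(e⁻) passed = 1 × 0.1233 = 0.1233 mol.
Cells in series carry the same charge, so the same 0.1233 mol of electrons passes through cell 2.
Sn²⁺ + 2 e⁻ → Sn, so n(Sn) = 0.1233 / 2 = 0.06165 mol.
m(Sn) = 0.06165 × 118.71 = 7.32 g.

7.32 g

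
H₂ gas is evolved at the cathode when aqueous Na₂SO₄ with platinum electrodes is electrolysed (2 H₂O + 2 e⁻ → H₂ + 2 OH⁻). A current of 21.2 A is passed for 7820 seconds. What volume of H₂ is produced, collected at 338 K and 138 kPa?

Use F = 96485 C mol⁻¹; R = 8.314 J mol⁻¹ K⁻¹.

Q = I·t = 21.20 A × 7820.0 s = 165800 C.
n(e⁻) = Q/F = 165800 / 96485 = 1.718 mol.
2 electrons are transferred per H₂ molecule, so n(H₂) = 1.718 / 2 = 0.8591 mol.
V = nRT/P = (0.8591 × 8.314 × 338) / (138 × 10³ Pa) = 0.0175 m³ = 17.5 L.

17.5 L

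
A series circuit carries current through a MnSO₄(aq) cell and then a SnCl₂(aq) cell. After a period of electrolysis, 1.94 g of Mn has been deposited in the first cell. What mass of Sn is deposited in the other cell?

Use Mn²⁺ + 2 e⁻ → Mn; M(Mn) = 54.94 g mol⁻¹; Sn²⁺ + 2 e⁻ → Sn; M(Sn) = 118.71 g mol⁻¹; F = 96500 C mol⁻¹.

n(Mn) = 1.94 / 54.94 = 0.03531 mol.
Since Mn²⁺ + 2 e⁻ → Mn, n(e⁻) passed = 2 × 0.03531 = 0.07062 mol.
Cells in series carry the same charge, so the same 0.07062 mol of electrons passes through cell 2.
Sn²⁺ + 2 e⁻ → Sn, so n(Sn) = 0.07062 / 2 = 0.03531 mol.
m(Sn) = 0.03531 × 118.71 = 4.19 g.

4.19 g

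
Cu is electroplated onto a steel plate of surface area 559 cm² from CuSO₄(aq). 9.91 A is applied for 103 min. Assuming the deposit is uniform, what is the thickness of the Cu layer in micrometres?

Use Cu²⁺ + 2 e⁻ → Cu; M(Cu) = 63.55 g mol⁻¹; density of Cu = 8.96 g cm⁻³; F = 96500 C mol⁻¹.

40.3 μm

Q = I·t = 9.910 × 6180.0 = 61240 C; n(e⁻) = 0.6347 mol.
n(Cu) = n(e⁻)/2 = 0.3173 mol, so m = 0.3173 × 63.55 = 20.17 g.
Volume = m/ρ = 20.17 / 8.96 = 2.251 cm³.
Thickness = V/A = 2.251 / 559 = 0.00403 cm = 40.3 μm.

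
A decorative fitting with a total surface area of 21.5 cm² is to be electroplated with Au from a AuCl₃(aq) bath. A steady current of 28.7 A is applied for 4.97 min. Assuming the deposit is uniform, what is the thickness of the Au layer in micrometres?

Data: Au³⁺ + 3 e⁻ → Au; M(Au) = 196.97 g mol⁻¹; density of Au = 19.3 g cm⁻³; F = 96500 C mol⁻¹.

140 μm

Q = I·t = 28.70 × 298.20 = 8558 C; n(e⁻) = 0.08869 mol.
n(Au) = n(e⁻)/3 = 0.02956 mol, so m = 0.02956 × 196.97 = 5.823 g.
Volume = m/ρ = 5.823 / 19.3 = 0.3017 cm³.
Thickness = V/A = 0.3017 / 21.5 = 0.0140 cm = 140 μm.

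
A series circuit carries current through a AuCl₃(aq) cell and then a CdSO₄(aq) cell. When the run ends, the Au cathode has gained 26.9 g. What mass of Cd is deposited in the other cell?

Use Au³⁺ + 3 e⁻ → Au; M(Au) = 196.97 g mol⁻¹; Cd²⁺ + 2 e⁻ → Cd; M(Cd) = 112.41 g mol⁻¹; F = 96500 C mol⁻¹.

23.0 g

n(Au) = 26.9 / 196.97 = 0.1366 mol.
Since Au³⁺ + 3 e⁻ → Au, n(e⁻) passed = 3 × 0.1366 = 0.4097 mol.
Cells in series carry the same charge, so the same 0.4097 mol of electrons passes through cell 2.
Cd²⁺ + 2 e⁻ → Cd, so n(Cd) = 0.4097 / 2 = 0.2049 mol.
m(Cd) = 0.2049 × 112.41 = 23.0 g.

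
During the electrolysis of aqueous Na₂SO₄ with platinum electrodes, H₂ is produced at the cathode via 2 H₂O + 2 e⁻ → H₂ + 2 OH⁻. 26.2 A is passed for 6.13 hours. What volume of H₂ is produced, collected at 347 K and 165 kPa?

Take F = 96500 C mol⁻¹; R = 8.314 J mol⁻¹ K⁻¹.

Q = I·t = 26.20 A × 22068 s = 578200 C.
n(e⁻) = Q/F = 578200 / 96500 = 5.992 mol.
2 electrons are transferred per H₂ molecule, so n(H₂) = 5.992 / 2 = 2.996 mol.
V = nRT/P = (2.996 × 8.314 × 347) / (165 × 10³ Pa) = 0.0524 m³ = 52.4 L.

52.4 L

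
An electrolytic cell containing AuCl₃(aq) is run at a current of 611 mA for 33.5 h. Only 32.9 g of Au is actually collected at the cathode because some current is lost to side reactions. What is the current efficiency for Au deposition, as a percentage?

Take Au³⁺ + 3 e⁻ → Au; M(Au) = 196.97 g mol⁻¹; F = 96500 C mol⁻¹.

65.6 %

Q = I·t = 0.6110 × 120600 = 73690 C; n(e⁻) = 73690/96500 = 0.7636 mol.
Theoretical n(Au) = n(e⁻)/3 = 0.2545 mol, i.e. m_theo = 0.2545 × 196.97 = 50.13 g.
Efficiency = m_actual / m_theo = 32.9 / 50.13 = 65.6 %.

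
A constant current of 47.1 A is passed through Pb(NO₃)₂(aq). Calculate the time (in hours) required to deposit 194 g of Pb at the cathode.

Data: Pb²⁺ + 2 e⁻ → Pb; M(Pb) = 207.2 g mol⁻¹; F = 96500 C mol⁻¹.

n(Pb) = m/M = 194 / 207.2 = 0.9363 mol.
Each Pb atom requires 2 electrons, so n(e⁻) = 2 × 0.9363 = 1.873 mol.
Q = n(e⁻)·F = 1.873 × 96500 = 180700 C.
t = Q/I = 180700 / 47.10 A = 3837 s = 1.07 h.

1.07 h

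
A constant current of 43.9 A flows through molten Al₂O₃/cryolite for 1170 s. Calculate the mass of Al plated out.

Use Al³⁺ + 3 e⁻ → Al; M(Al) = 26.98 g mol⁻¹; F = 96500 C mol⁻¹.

Q = I·t = 43.90 A × 1170.0 s = 51360 C.
n(e⁻) = Q/F = 51360 / 96500 = 0.5323 mol.
Al³⁺ + 3 e⁻ → Al, so n(Al) = n(e⁻)/3 = 0.1774 mol.
m = n·M = 0.1774 × 26.98 = 4.79 g.

4.79 g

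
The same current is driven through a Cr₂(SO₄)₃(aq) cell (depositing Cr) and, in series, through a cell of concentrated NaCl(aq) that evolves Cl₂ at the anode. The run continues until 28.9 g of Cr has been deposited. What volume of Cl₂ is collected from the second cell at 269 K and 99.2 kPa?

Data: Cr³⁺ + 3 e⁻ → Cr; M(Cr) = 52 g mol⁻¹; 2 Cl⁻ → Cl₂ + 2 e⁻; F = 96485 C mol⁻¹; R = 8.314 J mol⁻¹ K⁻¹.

18.8 L

n(Cr) = 28.9 / 52 = 0.5558 mol, so n(e⁻) = 3 × 0.5558 = 1.667 mol.
The cells are in series, so the same 1.667 mol of electrons passes through the second cell.
2 Cl⁻ → Cl₂ + 2 e⁻ — 2 mol e⁻ per mol Cl₂, so n(Cl₂) = 1.667/2 = 0.8337 mol.
V = nRT/P = (0.8337 × 8.314 × 269) / (99.2 × 10³) = 0.0188 m³ = 18.8 L.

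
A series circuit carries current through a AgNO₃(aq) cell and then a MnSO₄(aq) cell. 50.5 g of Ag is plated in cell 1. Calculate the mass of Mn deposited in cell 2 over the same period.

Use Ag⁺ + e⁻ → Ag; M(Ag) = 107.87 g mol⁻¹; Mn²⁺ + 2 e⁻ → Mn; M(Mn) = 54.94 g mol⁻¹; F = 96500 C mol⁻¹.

12.9 g

n(Ag) = 50.5 / 107.87 = 0.4682 mol.
Since Ag⁺ + e⁻ → Ag, n(e⁻) passed = 1 × 0.4682 = 0.4682 mol.
Cells in series carry the same charge, so the same 0.4682 mol of electrons passes through cell 2.
Mn²⁺ + 2 e⁻ → Mn, so n(Mn) = 0.4682 / 2 = 0.2341 mol.
m(Mn) = 0.2341 × 54.94 = 12.9 g.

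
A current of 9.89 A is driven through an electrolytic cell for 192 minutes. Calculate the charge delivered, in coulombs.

1.14 × 10⁵ C

Q = I·t = 9.890 A × 11520 s = 1.14 × 10⁵ C.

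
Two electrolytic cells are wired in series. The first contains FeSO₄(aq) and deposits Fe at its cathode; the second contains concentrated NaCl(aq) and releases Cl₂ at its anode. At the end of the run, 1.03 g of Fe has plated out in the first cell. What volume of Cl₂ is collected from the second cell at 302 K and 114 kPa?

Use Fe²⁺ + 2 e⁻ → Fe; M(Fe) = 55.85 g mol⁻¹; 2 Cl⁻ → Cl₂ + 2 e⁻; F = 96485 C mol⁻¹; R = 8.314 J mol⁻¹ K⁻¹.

0.406 L

n(Fe) = 1.03 / 55.85 = 0.01844 mol, so n(e⁻) = 2 × 0.01844 = 0.03688 mol.
The cells are in series, so the same 0.03688 mol of electrons passes through the second cell.
2 Cl⁻ → Cl₂ + 2 e⁻ — 2 mol e⁻ per mol Cl₂, so n(Cl₂) = 0.03688/2 = 0.01844 mol.
V = nRT/P = (0.01844 × 8.314 × 302) / (114 × 10³) = 4.06 × 10⁻⁴ m³ = 0.406 L.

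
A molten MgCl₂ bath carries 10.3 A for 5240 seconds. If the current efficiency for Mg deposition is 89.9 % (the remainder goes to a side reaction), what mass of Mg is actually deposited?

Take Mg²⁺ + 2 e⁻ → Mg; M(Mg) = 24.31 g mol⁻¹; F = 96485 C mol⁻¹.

Q = I·t = 10.30 × 5240.0 = 53970 C.
n(e⁻) = 53970/96485 = 0.5594 mol; theoretically n(Mg) = 0.5594/2 = 0.2797 mol, m_theo = 6.799 g.
At 89.9 % efficiency, m_actual = 0.899 × 6.799 = 6.11 g.

6.11 g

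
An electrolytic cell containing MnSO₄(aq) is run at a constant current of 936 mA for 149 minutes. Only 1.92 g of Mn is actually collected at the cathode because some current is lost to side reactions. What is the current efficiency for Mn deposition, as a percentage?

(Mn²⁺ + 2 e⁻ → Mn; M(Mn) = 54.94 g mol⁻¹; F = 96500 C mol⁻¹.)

80.6 %

Q = I·t = 0.9360 × 8940.0 = 8368 C; n(e⁻) = 8368/96500 = 0.08671 mol.
Theoretical n(Mn) = n(e⁻)/2 = 0.04336 mol, i.e. m_theo = 0.04336 × 54.94 = 2.382 g.
Efficiency = m_actual / m_theo = 1.92 / 2.382 = 80.6 %.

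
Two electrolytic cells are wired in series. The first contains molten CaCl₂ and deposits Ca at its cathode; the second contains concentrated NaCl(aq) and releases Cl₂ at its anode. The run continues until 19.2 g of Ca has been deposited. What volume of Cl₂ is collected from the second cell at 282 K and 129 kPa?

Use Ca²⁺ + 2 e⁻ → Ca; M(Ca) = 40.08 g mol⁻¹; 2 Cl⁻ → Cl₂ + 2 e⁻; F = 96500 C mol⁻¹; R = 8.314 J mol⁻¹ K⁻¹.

8.71 L

n(Ca) = 19.2 / 40.08 = 0.4790 mol, so n(e⁻) = 2 × 0.4790 = 0.9581 mol.
The cells are in series, so the same 0.9581 mol of electrons passes through the second cell.
2 Cl⁻ → Cl₂ + 2 e⁻ — 2 mol e⁻ per mol Cl₂, so n(Cl₂) = 0.9581/2 = 0.4790 mol.
V = nRT/P = (0.4790 × 8.314 × 282) / (129 × 10³) = 0.00871 m³ = 8.71 L.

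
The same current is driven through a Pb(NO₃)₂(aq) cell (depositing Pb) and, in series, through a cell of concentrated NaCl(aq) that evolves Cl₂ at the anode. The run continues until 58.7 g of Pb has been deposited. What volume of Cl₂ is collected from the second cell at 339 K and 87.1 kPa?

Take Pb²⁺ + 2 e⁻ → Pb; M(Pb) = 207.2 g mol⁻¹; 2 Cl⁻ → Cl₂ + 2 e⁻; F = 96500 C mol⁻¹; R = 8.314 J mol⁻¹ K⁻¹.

9.17 L

n(Pb) = 58.7 / 207.2 = 0.2833 mol, so n(e⁻) = 2 × 0.2833 = 0.5666 mol.
The cells are in series, so the same 0.5666 mol of electrons passes through the second cell.
2 Cl⁻ → Cl₂ + 2 e⁻ — 2 mol e⁻ per mol Cl₂, so n(Cl₂) = 0.5666/2 = 0.2833 mol.
V = nRT/P = (0.2833 × 8.314 × 339) / (87.1 × 10³) = 0.00917 m³ = 9.17 L.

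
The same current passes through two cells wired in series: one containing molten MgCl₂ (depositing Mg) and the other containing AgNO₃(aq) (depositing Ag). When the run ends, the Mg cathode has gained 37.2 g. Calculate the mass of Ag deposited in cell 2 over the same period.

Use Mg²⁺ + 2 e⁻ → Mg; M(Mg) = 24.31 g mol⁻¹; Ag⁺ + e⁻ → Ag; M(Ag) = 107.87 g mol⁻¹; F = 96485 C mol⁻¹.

n(Mg) = 37.2 / 24.31 = 1.530 mol.
Since Mg²⁺ + 2 e⁻ → Mg, n(e⁻) passed = 2 × 1.530 = 3.060 mol.
Cells in series carry the same charge, so the same 3.060 mol of electrons passes through cell 2.
Ag⁺ + e⁻ → Ag, so n(Ag) = 3.060 / 1 = 3.060 mol.
m(Ag) = 3.060 × 107.87 = 330 g.

330 g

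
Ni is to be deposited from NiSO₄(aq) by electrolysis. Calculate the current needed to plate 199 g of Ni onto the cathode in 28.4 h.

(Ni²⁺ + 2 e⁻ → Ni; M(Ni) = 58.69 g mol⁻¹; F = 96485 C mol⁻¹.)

6.40 A

n(Ni) = 199 / 58.69 = 3.391 mol.
n(e⁻) = 2 × 3.391 = 6.781 mol.
Q = n(e⁻)·F = 6.781 × 96485 = 654300 C.
I = Q/t = 654300 / 102240 s = 6.40 A.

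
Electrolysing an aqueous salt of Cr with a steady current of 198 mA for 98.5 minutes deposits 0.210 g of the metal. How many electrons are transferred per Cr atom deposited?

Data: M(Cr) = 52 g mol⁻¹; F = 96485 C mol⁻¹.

3

Q = I·t = 0.1980 A × 5910.0 s = 1170 C, so n(e⁻) = 1170/96485 = 0.01213 mol.
n(Cr) deposited = 0.210 / 52 = 0.004038 mol.
Electrons per atom = n(e⁻)/n(Cr) = 0.01213 / 0.004038 = 3.00 ≈ 3, so the ion is Cr³⁺.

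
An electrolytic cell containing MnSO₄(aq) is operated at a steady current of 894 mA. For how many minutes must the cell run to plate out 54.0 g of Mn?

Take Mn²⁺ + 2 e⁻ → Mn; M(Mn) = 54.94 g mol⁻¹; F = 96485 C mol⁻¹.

3540 min

n(Mn) = m/M = 54.0 / 54.94 = 0.9829 mol.
Each Mn atom requires 2 electrons, so n(e⁻) = 2 × 0.9829 = 1.966 mol.
Q = n(e⁻)·F = 1.966 × 96485 = 189700 C.
t = Q/I = 189700 / 0.8940 A = 212200 s = 3540 min.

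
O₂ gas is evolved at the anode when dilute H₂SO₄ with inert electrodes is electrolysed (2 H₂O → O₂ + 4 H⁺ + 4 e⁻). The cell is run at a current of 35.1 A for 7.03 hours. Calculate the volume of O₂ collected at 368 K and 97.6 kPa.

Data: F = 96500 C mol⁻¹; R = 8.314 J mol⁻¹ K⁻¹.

Q = I·t = 35.10 A × 25308 s = 888300 C.
n(e⁻) = Q/F = 888300 / 96500 = 9.205 mol.
4 electrons are transferred per O₂ molecule, so n(O₂) = 9.205 / 4 = 2.301 mol.
V = nRT/P = (2.301 × 8.314 × 368) / (97.6 × 10³ Pa) = 0.0721 m³ = 72.1 L.

72.1 L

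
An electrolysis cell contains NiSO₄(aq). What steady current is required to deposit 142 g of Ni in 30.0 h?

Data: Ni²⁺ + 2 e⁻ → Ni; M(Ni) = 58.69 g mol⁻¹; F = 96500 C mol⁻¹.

n(Ni) = 142 / 58.69 = 2.419 mol.
n(e⁻) = 2 × 2.419 = 4.839 mol.
Q = n(e⁻)·F = 4.839 × 96500 = 467000 C.
I = Q/t = 467000 / 108000 s = 4.32 A.

4.32 A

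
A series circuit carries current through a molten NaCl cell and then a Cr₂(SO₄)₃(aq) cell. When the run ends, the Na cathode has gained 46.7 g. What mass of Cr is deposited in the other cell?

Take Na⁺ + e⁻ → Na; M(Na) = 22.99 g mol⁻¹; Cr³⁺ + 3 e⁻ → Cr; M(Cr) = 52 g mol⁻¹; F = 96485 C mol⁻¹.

35.2 g

n(Na) = 46.7 / 22.99 = 2.031 mol.
Since Na⁺ + e⁻ → Na, n(e⁻) passed = 1 × 2.031 = 2.031 mol.
Cells in series carry the same charge, so the same 2.031 mol of electrons passes through cell 2.
Cr³⁺ + 3 e⁻ → Cr, so n(Cr) = 2.031 / 3 = 0.6771 mol.
m(Cr) = 0.6771 × 52 = 35.2 g.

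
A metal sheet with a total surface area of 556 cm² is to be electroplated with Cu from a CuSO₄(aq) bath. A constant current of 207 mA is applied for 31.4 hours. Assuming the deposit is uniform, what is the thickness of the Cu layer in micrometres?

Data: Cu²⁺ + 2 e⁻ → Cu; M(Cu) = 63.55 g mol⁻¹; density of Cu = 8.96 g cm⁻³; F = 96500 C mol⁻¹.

Q = I·t = 0.2070 × 113040 = 23400 C; n(e⁻) = 0.2425 mol.
n(Cu) = n(e⁻)/2 = 0.1212 mol, so m = 0.1212 × 63.55 = 7.705 g.
Volume = m/ρ = 7.705 / 8.96 = 0.8599 cm³.
Thickness = V/A = 0.8599 / 556 = 0.00155 cm = 15.5 μm.

15.5 μm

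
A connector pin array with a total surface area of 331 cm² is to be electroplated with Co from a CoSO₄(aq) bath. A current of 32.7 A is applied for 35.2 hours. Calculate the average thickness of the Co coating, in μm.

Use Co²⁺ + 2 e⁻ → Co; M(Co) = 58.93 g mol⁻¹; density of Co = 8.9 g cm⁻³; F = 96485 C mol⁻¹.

4300 μm

Q = I·t = 32.70 × 126720 = 4144000 C; n(e⁻) = 42.95 mol.
n(Co) = n(e⁻)/2 = 21.47 mol, so m = 21.47 × 58.93 = 1265 g.
Volume = m/ρ = 1265 / 8.9 = 142.2 cm³.
Thickness = V/A = 142.2 / 331 = 0.430 cm = 4300 μm.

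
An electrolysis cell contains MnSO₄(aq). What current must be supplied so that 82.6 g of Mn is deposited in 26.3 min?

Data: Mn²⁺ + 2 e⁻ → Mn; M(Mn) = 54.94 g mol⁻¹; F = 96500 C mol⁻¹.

184 A

n(Mn) = 82.6 / 54.94 = 1.503 mol.
n(e⁻) = 2 × 1.503 = 3.007 mol.
Q = n(e⁻)·F = 3.007 × 96500 = 290200 C.
I = Q/t = 290200 / 1578.0 s = 184 A.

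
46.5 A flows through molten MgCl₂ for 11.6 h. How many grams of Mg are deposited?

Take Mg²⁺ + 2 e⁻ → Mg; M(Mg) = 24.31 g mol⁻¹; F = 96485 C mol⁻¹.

Q = I·t = 46.50 A × 41760 s = 1942000 C.
n(e⁻) = Q/F = 1942000 / 96485 = 20.13 mol.
Mg²⁺ + 2 e⁻ → Mg, so n(Mg) = n(e⁻)/2 = 10.06 mol.
m = n·M = 10.06 × 24.31 = 245 g.

245 g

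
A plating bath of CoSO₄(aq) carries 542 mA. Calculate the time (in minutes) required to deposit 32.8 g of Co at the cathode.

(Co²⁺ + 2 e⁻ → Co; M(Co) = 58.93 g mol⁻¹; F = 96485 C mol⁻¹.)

3300 min

n(Co) = m/M = 32.8 / 58.93 = 0.5566 mol.
Each Co atom requires 2 electrons, so n(e⁻) = 2 × 0.5566 = 1.113 mol.
Q = n(e⁻)·F = 1.113 × 96485 = 107400 C.
t = Q/I = 107400 / 0.5420 A = 198200 s = 3300 min.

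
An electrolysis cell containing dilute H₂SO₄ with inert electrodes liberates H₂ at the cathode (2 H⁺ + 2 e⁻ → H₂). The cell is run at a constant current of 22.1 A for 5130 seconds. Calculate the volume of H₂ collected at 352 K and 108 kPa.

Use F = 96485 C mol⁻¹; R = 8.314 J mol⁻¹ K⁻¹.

15.9 L

Q = I·t = 22.10 A × 5130.0 s = 113400 C.
n(e⁻) = Q/F = 113400 / 96485 = 1.175 mol.
2 electrons are transferred per H₂ molecule, so n(H₂) = 1.175 / 2 = 0.5875 mol.
V = nRT/P = (0.5875 × 8.314 × 352) / (108 × 10³ Pa) = 0.0159 m³ = 15.9 L.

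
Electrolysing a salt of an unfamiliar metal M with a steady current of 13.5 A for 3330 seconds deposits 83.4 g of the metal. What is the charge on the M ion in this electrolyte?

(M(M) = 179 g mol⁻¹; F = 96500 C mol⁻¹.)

Q = I·t = 13.50 A × 3330.0 s = 44960 C, so n(e⁻) = 44960/96500 = 0.4659 mol.
n(M) deposited = 83.4 / 179 = 0.4659 mol.
Electrons per atom = n(e⁻)/n(M) = 0.4659 / 0.4659 = 1.00 ≈ 1, so the ion is M⁺.

+1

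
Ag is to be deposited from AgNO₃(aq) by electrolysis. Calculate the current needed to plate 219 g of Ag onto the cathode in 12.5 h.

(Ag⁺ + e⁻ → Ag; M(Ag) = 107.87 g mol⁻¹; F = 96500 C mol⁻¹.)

4.35 A

n(Ag) = 219 / 107.87 = 2.030 mol.
n(e⁻) = 1 × 2.030 = 2.030 mol.
Q = n(e⁻)·F = 2.030 × 96500 = 195900 C.
I = Q/t = 195900 / 45000 s = 4.35 A.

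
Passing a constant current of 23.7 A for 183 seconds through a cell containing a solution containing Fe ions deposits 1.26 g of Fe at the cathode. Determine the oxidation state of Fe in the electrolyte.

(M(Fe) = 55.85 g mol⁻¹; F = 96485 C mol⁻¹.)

Q = I·t = 23.70 A × 183.00 s = 4337 C, so n(e⁻) = 4337/96485 = 0.04495 mol.
n(Fe) deposited = 1.26 / 55.85 = 0.02256 mol.
Electrons per atom = n(e⁻)/n(Fe) = 0.04495 / 0.02256 = 1.99 ≈ 2, so the ion is Fe²⁺.

+2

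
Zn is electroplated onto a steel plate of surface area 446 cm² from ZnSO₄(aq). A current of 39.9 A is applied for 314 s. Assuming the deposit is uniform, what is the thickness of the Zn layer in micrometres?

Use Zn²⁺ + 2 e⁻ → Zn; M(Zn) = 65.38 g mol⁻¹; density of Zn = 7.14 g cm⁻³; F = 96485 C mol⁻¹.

13.3 μm

Q = I·t = 39.90 × 314.00 = 12530 C; n(e⁻) = 0.1299 mol.
n(Zn) = n(e⁻)/2 = 0.06493 mol, so m = 0.06493 × 65.38 = 4.245 g.
Volume = m/ρ = 4.245 / 7.14 = 0.5945 cm³.
Thickness = V/A = 0.5945 / 446 = 0.00133 cm = 13.3 μm.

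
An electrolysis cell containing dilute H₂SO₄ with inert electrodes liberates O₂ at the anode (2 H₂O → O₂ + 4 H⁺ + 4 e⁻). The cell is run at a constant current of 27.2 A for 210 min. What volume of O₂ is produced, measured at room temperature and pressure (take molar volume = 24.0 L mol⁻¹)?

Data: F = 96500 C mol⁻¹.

Q = I·t = 27.20 A × 12600 s = 342700 C.
n(e⁻) = Q/F = 342700 / 96500 = 3.552 mol.
4 electrons are transferred per O₂ molecule, so n(O₂) = 3.552 / 4 = 0.8879 mol.
V = n × V_m = 0.8879 × 24.0 = 21.3 L.

21.3 L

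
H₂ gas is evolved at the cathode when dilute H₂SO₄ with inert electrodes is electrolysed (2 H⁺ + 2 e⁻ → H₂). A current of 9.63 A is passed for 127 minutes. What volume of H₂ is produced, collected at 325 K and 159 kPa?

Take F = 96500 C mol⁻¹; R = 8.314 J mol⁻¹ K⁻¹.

Q = I·t = 9.630 A × 7620.0 s = 73380 C.
n(e⁻) = Q/F = 73380 / 96500 = 0.7604 mol.
2 electrons are transferred per H₂ molecule, so n(H₂) = 0.7604 / 2 = 0.3802 mol.
V = nRT/P = (0.3802 × 8.314 × 325) / (159 × 10³ Pa) = 0.00646 m³ = 6.46 L.

6.46 L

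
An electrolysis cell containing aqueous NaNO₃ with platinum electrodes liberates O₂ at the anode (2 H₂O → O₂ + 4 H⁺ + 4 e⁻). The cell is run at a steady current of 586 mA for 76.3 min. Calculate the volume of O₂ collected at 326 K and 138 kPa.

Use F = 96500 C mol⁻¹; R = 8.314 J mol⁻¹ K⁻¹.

Q = I·t = 0.5860 A × 4578.0 s = 2683 C.
n(e⁻) = Q/F = 2683 / 96500 = 0.02780 mol.
4 electrons are transferred per O₂ molecule, so n(O₂) = 0.02780 / 4 = 0.006950 mol.
V = nRT/P = (0.006950 × 8.314 × 326) / (138 × 10³ Pa) = 1.37 × 10⁻⁴ m³ = 0.137 L.

0.137 L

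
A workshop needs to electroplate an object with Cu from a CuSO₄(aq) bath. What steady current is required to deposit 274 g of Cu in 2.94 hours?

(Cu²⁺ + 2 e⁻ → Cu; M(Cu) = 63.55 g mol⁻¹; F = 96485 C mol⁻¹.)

78.6 A

n(Cu) = 274 / 63.55 = 4.312 mol.
n(e⁻) = 2 × 4.312 = 8.623 mol.
Q = n(e⁻)·F = 8.623 × 96485 = 832000 C.
I = Q/t = 832000 / 10584 s = 78.6 A.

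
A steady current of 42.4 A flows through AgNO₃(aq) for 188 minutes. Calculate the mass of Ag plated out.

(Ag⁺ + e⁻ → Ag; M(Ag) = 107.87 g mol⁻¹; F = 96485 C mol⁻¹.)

535 g

Q = I·t = 42.40 A × 11280 s = 478300 C.
n(e⁻) = Q/F = 478300 / 96485 = 4.957 mol.
Ag⁺ + e⁻ → Ag, so n(Ag) = n(e⁻)/1 = 4.957 mol.
m = n·M = 4.957 × 107.87 = 535 g.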